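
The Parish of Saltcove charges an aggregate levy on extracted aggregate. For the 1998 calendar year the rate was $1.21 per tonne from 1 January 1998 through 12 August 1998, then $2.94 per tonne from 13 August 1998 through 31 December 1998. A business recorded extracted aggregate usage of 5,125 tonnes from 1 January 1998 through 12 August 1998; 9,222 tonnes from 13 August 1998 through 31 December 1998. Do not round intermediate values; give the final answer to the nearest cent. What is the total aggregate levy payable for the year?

1 January – 12 August 1998: 5,125 tonnes at $1.21/tonne → $6,201.25
13 August – 31 December 1998: 9,222 tonnes at $2.94/tonne → $27,112.68

$33,313.93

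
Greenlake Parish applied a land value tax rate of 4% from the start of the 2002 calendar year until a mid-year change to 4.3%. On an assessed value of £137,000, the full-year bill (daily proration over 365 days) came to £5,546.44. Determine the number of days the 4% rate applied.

Let d = days at the first rate; then 365 − d days at the second rate.
£137,000 × [4%·d + 4.3%·(365−d)] / 365 = £5,546.44
Solving gives d = 306, so the new rate took effect on 3 November 2002.

306 days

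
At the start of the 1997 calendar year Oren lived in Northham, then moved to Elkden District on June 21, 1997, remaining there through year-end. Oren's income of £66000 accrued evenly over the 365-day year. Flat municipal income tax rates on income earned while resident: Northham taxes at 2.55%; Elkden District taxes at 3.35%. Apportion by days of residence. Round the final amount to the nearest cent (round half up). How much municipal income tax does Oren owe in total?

£1963.64

Northham, January 1 – June 20, 1997: 171 days → £66000 × 2.55% × 171/365 = £788.4740
Elkden District, June 21 – December 31, 1997: 194 days → £66000 × 3.35% × 194/365 = £1175.1616
Total = £1963.6356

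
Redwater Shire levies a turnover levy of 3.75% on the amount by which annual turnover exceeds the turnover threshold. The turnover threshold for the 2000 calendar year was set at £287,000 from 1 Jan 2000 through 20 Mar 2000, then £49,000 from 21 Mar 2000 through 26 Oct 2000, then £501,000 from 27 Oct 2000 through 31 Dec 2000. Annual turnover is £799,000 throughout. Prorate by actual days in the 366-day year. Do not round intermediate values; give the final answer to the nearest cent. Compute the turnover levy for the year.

£23,117.62

1 Jan – 20 Mar 2000: 80 days, exemption £287,000 → (£799,000 − £287,000) × 3.75% × 80/366 = £4,196.7213
21 Mar – 26 Oct 2000: 220 days, exemption £49,000 → (£799,000 − £49,000) × 3.75% × 220/366 = £16,905.7377
27 Oct – 31 Dec 2000: 66 days, exemption £501,000 → (£799,000 − £501,000) × 3.75% × 66/366 = £2,015.1639
Total = £23,117.6230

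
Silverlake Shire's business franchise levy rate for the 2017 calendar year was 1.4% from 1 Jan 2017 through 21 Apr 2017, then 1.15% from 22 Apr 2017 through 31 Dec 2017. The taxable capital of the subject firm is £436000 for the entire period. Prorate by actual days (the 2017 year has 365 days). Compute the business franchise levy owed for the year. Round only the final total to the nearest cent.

1 Jan – 21 Apr 2017: 111 days at 1.4% → £436000 × 1.4% × 111/365 = £1856.2849
22 Apr – 31 Dec 2017: 254 days at 1.15% → £436000 × 1.15% × 254/365 = £3489.1945
Total = £5345.4795

£5345.48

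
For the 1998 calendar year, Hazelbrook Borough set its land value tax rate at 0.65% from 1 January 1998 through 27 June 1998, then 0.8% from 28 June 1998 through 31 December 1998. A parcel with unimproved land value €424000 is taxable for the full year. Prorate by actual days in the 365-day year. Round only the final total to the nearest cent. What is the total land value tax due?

1 January – 27 June 1998: 178 days at 0.65% → €424000 × 0.65% × 178/365 = €1344.0219
28 June – 31 December 1998: 187 days at 0.8% → €424000 × 0.8% × 187/365 = €1737.8192
Total = €3081.8411

€3081.84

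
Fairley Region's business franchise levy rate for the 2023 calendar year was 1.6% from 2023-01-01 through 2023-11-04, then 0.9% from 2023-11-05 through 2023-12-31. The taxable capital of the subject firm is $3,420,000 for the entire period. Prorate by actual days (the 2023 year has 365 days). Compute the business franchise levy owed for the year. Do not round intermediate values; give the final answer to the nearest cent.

2023-01-01 to 2023-11-04: 308 days at 1.6% → $3,420,000 × 1.6% × 308/365 = $46,174.6849
2023-11-05 to 2023-12-31: 57 days at 0.9% → $3,420,000 × 0.9% × 57/365 = $4,806.7397
Total = $50,981.4247

$50,981.42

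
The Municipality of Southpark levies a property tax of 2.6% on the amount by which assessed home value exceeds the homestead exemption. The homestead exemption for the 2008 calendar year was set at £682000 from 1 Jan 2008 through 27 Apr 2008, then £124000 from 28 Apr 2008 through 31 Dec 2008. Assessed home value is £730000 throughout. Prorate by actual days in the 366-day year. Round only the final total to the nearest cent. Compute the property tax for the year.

1 Jan – 27 Apr 2008: 118 days, exemption £682000 → (£730000 − £682000) × 2.6% × 118/366 = £402.3607
28 Apr – 31 Dec 2008: 248 days, exemption £124000 → (£730000 − £124000) × 2.6% × 248/366 = £10676.1967
Total = £11078.5574

£11078.56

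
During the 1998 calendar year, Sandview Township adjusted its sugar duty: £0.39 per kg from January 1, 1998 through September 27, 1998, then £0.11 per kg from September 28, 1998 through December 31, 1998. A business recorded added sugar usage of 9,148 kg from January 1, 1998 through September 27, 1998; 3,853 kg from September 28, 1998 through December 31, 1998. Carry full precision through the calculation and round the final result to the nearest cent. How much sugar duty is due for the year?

January 1 – September 27, 1998: 9,148 kg at £0.39/kg → £3,567.72
September 28 – December 31, 1998: 3,853 kg at £0.11/kg → £423.83

£3,991.55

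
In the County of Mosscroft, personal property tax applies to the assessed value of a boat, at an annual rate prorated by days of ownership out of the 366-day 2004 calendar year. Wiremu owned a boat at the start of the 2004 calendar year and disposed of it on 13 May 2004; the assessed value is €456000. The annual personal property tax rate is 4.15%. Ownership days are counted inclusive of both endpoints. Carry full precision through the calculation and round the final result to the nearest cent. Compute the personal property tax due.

€6928.46

Days held (1 Jan – 13 May 2004): 134 out of 366
Tax = €456000 × 4.15% × 134/366 = €6928.4590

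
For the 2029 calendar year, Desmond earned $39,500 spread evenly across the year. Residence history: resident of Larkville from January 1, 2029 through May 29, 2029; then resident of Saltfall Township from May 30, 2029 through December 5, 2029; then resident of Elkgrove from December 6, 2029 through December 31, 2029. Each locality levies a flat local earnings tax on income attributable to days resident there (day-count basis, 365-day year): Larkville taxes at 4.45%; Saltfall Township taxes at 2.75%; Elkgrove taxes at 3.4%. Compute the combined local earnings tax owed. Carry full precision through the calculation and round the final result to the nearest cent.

Larkville, January 1 – May 29, 2029: 149 days → $39,500 × 4.45% × 149/365 = $717.5473
Saltfall Township, May 30 – December 5, 2029: 190 days → $39,500 × 2.75% × 190/365 = $565.4452
Elkgrove, December 6 – December 31, 2029: 26 days → $39,500 × 3.4% × 26/365 = $95.6658
Total = $1,378.6582

$1,378.66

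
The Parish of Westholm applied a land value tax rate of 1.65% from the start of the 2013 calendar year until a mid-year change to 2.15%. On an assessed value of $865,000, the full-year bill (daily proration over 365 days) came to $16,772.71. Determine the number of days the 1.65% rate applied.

Let d = days at the first rate; then 365 − d days at the second rate.
$865,000 × [1.65%·d + 2.15%·(365−d)] / 365 = $16,772.71
Solving gives d = 154, so the new rate took effect on June 4, 2013.

154 days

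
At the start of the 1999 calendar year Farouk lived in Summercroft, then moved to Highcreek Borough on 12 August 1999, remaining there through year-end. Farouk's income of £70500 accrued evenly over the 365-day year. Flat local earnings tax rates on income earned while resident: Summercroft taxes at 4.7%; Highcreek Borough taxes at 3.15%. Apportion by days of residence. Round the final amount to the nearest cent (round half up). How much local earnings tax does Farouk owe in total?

Summercroft, 1 January – 11 August 1999: 223 days → £70500 × 4.7% × 223/365 = £2024.4123
Highcreek Borough, 12 August – 31 December 1999: 142 days → £70500 × 3.15% × 142/365 = £863.9630
Total = £2888.3753

£2888.38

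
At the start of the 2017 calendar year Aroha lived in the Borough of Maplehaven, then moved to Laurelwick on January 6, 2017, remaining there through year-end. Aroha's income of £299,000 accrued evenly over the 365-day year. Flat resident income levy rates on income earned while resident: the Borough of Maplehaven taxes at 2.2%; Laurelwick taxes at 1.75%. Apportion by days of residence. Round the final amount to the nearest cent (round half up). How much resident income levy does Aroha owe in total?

The Borough of Maplehaven, January 1 – January 5, 2017: 5 days → £299,000 × 2.2% × 5/365 = £90.1096
Laurelwick, January 6 – December 31, 2017: 360 days → £299,000 × 1.75% × 360/365 = £5,160.8219
Total = £5,250.9315

£5,250.93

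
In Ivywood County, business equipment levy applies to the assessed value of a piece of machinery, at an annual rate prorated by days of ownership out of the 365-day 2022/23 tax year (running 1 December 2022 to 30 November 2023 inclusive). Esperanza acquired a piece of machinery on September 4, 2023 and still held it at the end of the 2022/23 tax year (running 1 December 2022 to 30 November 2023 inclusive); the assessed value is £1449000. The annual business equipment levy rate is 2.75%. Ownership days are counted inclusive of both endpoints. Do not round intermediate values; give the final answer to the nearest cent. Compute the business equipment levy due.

£9607.07

Days held (September 4 – November 30, 2023): 88 out of 365
Tax = £1449000 × 2.75% × 88/365 = £9607.0685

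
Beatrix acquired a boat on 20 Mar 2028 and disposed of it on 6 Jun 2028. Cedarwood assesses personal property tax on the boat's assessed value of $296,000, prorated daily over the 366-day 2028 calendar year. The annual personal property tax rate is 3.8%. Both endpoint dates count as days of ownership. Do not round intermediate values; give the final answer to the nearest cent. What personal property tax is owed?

Days held (20 Mar – 6 Jun 2028): 79 out of 366
Tax = $296,000 × 3.8% × 79/366 = $2,427.8470

$2,427.85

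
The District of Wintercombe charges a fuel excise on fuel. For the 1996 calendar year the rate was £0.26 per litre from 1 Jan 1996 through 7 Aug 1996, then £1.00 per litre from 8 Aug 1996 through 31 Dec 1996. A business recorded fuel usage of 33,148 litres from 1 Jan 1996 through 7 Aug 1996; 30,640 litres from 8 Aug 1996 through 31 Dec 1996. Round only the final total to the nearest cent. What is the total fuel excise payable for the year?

£39,258.48

1 Jan – 7 Aug 1996: 33,148 litres at £0.26/litre → £8,618.48
8 Aug – 31 Dec 1996: 30,640 litres at £1.00/litre → £30,640.00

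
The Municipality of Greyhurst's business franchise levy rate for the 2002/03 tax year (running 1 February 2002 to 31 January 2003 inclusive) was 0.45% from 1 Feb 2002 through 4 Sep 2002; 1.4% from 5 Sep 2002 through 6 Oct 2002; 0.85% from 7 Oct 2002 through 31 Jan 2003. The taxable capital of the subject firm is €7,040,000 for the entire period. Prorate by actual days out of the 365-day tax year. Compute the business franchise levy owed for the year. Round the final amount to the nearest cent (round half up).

1 Feb – 4 Sep 2002: 216 days at 0.45% → €7,040,000 × 0.45% × 216/365 = €18,747.6164
5 Sep – 6 Oct 2002: 32 days at 1.4% → €7,040,000 × 1.4% × 32/365 = €8,640.8767
7 Oct 2002 – 31 Jan 2003: 117 days at 0.85% → €7,040,000 × 0.85% × 117/365 = €19,181.5890
Total = €46,570.0822

€46,570.08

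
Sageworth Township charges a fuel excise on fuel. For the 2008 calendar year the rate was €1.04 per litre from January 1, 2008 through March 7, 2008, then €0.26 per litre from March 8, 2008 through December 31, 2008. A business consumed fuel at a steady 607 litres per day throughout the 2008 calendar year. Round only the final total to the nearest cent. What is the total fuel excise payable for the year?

€89483.94

January 1 – March 7, 2008: 67 days × 607 litres/day = 40,669 litres at €1.04/litre → €42295.76
March 8 – December 31, 2008: 299 days × 607 litres/day = 181,493 litres at €0.26/litre → €47188.18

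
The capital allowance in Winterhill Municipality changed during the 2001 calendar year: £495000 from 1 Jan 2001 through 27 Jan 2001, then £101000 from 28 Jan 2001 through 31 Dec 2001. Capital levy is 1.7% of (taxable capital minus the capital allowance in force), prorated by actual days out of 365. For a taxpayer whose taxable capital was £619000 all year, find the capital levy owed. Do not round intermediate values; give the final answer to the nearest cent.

1 Jan – 27 Jan 2001: 27 days, exemption £495000 → (£619000 − £495000) × 1.7% × 27/365 = £155.9342
28 Jan – 31 Dec 2001: 338 days, exemption £101000 → (£619000 − £101000) × 1.7% × 338/365 = £8154.5973
Total = £8310.5315

£8310.53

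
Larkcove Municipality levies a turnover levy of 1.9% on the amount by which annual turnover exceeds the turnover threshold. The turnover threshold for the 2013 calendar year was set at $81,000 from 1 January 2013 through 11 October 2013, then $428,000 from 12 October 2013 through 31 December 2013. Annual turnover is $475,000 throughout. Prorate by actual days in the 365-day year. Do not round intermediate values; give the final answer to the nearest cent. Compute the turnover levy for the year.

1 January – 11 October 2013: 284 days, exemption $81,000 → ($475,000 − $81,000) × 1.9% × 284/365 = $5,824.7233
12 October – 31 December 2013: 81 days, exemption $428,000 → ($475,000 − $428,000) × 1.9% × 81/365 = $198.1726
Total = $6,022.8959

$6,022.90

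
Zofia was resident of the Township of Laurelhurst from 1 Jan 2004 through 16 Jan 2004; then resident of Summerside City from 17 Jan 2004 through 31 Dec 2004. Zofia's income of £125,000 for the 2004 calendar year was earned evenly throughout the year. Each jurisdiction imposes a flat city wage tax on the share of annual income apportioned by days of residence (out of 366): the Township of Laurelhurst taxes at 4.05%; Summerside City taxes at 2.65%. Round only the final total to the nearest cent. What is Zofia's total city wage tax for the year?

The Township of Laurelhurst, 1 Jan – 16 Jan 2004: 16 days → £125,000 × 4.05% × 16/366 = £221.3115
Summerside City, 17 Jan – 31 Dec 2004: 350 days → £125,000 × 2.65% × 350/366 = £3,167.6913
Total = £3,389.0027

£3,389.00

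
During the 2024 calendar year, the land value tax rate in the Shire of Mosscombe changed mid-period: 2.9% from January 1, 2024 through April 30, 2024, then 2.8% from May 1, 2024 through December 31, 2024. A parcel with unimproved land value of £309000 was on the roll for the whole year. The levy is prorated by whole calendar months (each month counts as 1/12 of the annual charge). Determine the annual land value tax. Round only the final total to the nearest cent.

£8755.00

January 1 – April 30, 2024: 4 months at 2.9% → £309000 × 2.9% × 4/12 = £2987.0000
May 1 – December 31, 2024: 8 months at 2.8% → £309000 × 2.8% × 8/12 = £5768.0000
Total = £8755.0000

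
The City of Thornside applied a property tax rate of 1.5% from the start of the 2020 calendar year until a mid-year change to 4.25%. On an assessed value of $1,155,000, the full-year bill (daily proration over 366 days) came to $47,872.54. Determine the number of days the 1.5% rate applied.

Let d = days at the first rate; then 366 − d days at the second rate.
$1,155,000 × [1.5%·d + 4.25%·(366−d)] / 366 = $47,872.54
Solving gives d = 14, so the new rate took effect on 15 January 2020.

14 days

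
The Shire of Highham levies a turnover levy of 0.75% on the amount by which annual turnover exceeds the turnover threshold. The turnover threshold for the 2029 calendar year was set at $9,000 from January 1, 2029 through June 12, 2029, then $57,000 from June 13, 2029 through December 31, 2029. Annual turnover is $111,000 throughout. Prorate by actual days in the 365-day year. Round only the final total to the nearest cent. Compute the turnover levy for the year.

$565.77

January 1 – June 12, 2029: 163 days, exemption $9,000 → ($111,000 − $9,000) × 0.75% × 163/365 = $341.6301
June 13 – December 31, 2029: 202 days, exemption $57,000 → ($111,000 − $57,000) × 0.75% × 202/365 = $224.1370
Total = $565.7671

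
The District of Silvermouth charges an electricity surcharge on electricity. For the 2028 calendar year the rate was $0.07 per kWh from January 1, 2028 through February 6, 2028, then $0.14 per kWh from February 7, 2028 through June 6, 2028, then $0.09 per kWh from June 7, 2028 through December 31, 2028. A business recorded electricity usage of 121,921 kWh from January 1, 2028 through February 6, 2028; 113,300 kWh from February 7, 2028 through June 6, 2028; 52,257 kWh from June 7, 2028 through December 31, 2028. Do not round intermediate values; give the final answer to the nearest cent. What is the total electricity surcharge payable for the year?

January 1 – February 6, 2028: 121,921 kWh at $0.07/kWh → $8,534.47
February 7 – June 6, 2028: 113,300 kWh at $0.14/kWh → $15,862.00
June 7 – December 31, 2028: 52,257 kWh at $0.09/kWh → $4,703.13

$29,099.60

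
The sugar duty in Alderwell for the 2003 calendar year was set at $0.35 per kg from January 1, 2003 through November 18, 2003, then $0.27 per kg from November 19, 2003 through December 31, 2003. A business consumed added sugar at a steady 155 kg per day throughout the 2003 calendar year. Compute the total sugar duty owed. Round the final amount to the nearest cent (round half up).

$19268.05

January 1 – November 18, 2003: 322 days × 155 kg/day = 49,910 kg at $0.35/kg → $17468.50
November 19 – December 31, 2003: 43 days × 155 kg/day = 6,665 kg at $0.27/kg → $1799.55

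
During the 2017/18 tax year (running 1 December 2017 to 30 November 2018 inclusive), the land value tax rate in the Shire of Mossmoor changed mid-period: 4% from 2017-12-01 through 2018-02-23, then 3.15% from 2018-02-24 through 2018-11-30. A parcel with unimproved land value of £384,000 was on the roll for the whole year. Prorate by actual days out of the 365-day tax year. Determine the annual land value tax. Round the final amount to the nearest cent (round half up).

2017-12-01 to 2018-02-23: 85 days at 4% → £384,000 × 4% × 85/365 = £3,576.9863
2018-02-24 to 2018-11-30: 280 days at 3.15% → £384,000 × 3.15% × 280/365 = £9,279.1233
Total = £12,856.1096

£12,856.11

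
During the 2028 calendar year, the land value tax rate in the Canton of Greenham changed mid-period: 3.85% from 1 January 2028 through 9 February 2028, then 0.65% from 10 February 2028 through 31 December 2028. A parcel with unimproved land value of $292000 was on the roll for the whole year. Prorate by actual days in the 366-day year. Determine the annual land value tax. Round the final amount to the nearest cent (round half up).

1 January – 9 February 2028: 40 days at 3.85% → $292000 × 3.85% × 40/366 = $1228.6339
10 February – 31 December 2028: 326 days at 0.65% → $292000 × 0.65% × 326/366 = $1690.5683
Total = $2919.2022

$2919.20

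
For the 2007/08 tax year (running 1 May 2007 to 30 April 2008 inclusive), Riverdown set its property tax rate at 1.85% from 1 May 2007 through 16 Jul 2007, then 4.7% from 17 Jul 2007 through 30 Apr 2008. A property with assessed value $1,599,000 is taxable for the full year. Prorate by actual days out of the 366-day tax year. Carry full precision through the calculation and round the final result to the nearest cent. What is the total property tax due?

$65,565.55

1 May – 16 Jul 2007: 77 days at 1.85% → $1,599,000 × 1.85% × 77/366 = $6,223.4303
17 Jul 2007 – 30 Apr 2008: 289 days at 4.7% → $1,599,000 × 4.7% × 289/366 = $59,342.1230
Total = $65,565.5533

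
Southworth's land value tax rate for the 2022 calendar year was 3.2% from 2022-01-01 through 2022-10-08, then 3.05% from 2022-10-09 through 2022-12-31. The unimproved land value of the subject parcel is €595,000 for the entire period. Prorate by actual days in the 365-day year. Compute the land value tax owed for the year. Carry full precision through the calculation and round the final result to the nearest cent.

2022-01-01 to 2022-10-08: 281 days at 3.2% → €595,000 × 3.2% × 281/365 = €14,658.1918
2022-10-09 to 2022-12-31: 84 days at 3.05% → €595,000 × 3.05% × 84/365 = €4,176.4110
Total = €18,834.6027

€18,834.60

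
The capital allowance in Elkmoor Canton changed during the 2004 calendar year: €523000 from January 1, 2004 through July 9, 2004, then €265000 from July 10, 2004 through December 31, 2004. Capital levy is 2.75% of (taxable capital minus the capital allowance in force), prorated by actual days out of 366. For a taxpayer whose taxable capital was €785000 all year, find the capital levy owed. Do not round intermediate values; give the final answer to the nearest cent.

January 1 – July 9, 2004: 191 days, exemption €523000 → (€785000 − €523000) × 2.75% × 191/366 = €3759.9863
July 10 – December 31, 2004: 175 days, exemption €265000 → (€785000 − €265000) × 2.75% × 175/366 = €6837.4317
Total = €10597.4180

€10597.42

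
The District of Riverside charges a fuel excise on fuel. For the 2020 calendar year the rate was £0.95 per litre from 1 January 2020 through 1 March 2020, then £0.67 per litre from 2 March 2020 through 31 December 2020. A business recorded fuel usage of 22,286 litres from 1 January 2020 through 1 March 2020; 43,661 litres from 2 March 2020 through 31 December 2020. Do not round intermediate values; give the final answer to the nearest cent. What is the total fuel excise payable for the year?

1 January – 1 March 2020: 22,286 litres at £0.95/litre → £21171.70
2 March – 31 December 2020: 43,661 litres at £0.67/litre → £29252.87

£50424.57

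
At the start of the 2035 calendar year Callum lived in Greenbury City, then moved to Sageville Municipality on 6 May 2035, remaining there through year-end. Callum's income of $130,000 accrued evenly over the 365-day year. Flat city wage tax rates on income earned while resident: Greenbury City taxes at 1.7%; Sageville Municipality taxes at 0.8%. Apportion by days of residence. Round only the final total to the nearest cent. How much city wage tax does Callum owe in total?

$1,440.68

Greenbury City, 1 January – 5 May 2035: 125 days → $130,000 × 1.7% × 125/365 = $756.8493
Sageville Municipality, 6 May – 31 December 2035: 240 days → $130,000 × 0.8% × 240/365 = $683.8356
Total = $1,440.6849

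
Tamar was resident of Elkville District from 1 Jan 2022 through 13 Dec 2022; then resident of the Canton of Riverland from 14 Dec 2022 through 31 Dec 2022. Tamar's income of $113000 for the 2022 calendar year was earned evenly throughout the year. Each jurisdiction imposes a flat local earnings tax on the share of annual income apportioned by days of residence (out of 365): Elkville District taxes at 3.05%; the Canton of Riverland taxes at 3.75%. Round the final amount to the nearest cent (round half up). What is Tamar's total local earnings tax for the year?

Elkville District, 1 Jan – 13 Dec 2022: 347 days → $113000 × 3.05% × 347/365 = $3276.5356
The Canton of Riverland, 14 Dec – 31 Dec 2022: 18 days → $113000 × 3.75% × 18/365 = $208.9726
Total = $3485.5082

$3485.51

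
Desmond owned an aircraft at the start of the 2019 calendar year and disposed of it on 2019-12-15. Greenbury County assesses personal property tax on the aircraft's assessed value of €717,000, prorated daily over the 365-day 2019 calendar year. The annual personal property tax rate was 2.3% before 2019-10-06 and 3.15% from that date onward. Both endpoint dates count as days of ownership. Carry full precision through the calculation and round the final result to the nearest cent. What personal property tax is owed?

€16,953.61

2019-01-01 to 2019-10-05: 278 days at 2.3% → €717,000 × 2.3% × 278/365 = €12,560.2685
2019-10-06 to 2019-12-15: 71 days at 3.15% → €717,000 × 3.15% × 71/365 = €4,393.3438
Total = €16,953.6123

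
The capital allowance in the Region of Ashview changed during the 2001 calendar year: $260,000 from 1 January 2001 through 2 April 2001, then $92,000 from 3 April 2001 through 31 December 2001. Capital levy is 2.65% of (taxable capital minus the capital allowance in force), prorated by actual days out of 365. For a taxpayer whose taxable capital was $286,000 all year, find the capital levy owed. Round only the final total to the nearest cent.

1 January – 2 April 2001: 92 days, exemption $260,000 → ($286,000 − $260,000) × 2.65% × 92/365 = $173.6658
3 April – 31 December 2001: 273 days, exemption $92,000 → ($286,000 − $92,000) × 2.65% × 273/365 = $3,845.1863
Total = $4,018.8521

$4,018.85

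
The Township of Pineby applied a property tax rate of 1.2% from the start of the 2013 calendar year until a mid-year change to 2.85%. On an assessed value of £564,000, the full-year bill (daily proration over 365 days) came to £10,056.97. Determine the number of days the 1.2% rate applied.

236 days

Let d = days at the first rate; then 365 − d days at the second rate.
£564,000 × [1.2%·d + 2.85%·(365−d)] / 365 = £10,056.97
Solving gives d = 236, so the new rate took effect on 25 August 2013.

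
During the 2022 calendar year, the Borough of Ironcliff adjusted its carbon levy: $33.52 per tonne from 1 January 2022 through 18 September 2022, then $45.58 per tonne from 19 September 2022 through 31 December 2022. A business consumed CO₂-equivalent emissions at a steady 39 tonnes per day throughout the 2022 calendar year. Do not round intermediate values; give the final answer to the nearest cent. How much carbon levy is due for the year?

1 January – 18 September 2022: 261 days × 39 tonnes/day = 10,179 tonnes at $33.52/tonne → $341,200.08
19 September – 31 December 2022: 104 days × 39 tonnes/day = 4,056 tonnes at $45.58/tonne → $184,872.48

$526,072.56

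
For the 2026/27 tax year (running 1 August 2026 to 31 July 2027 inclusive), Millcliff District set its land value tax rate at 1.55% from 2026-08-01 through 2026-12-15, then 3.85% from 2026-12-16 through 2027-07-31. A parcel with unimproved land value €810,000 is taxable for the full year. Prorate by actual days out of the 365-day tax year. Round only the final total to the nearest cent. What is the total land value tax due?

2026-08-01 to 2026-12-15: 137 days at 1.55% → €810,000 × 1.55% × 137/365 = €4,712.4247
2026-12-16 to 2027-07-31: 228 days at 3.85% → €810,000 × 3.85% × 228/365 = €19,479.9452
Total = €24,192.3699

€24,192.37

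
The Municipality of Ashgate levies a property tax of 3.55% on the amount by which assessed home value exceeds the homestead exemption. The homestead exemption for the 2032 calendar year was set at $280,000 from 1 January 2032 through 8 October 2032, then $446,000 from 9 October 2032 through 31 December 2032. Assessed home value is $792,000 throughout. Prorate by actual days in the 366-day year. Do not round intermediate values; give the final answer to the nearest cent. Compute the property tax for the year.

1 January – 8 October 2032: 282 days, exemption $280,000 → ($792,000 − $280,000) × 3.55% × 282/366 = $14,004.4590
9 October – 31 December 2032: 84 days, exemption $446,000 → ($792,000 − $446,000) × 3.55% × 84/366 = $2,819.0492
Total = $16,823.5082

$16,823.51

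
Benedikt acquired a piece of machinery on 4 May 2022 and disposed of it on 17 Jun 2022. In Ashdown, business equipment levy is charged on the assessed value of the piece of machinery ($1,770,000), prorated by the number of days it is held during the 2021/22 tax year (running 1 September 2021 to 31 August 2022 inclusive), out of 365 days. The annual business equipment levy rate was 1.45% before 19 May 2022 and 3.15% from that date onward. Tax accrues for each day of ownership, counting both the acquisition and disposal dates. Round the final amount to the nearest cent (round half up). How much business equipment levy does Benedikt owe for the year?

$5,637.33

4 May – 18 May 2022: 15 days at 1.45% → $1,770,000 × 1.45% × 15/365 = $1,054.7260
19 May – 17 Jun 2022: 30 days at 3.15% → $1,770,000 × 3.15% × 30/365 = $4,582.6027
Total = $5,637.3288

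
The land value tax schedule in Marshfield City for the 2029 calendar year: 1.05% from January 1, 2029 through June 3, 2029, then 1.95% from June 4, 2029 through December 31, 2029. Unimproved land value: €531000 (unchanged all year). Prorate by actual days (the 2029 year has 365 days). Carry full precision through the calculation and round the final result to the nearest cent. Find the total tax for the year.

€8338.15

January 1 – June 3, 2029: 154 days at 1.05% → €531000 × 1.05% × 154/365 = €2352.4027
June 4 – December 31, 2029: 211 days at 1.95% → €531000 × 1.95% × 211/365 = €5985.7521
Total = €8338.1548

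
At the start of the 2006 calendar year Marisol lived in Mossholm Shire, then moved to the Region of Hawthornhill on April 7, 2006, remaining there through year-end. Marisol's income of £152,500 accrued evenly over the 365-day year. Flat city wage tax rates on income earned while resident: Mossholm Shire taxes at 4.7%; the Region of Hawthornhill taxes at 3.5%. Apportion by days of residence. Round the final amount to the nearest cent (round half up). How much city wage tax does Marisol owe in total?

Mossholm Shire, January 1 – April 6, 2006: 96 days → £152,500 × 4.7% × 96/365 = £1,885.1507
The Region of Hawthornhill, April 7 – December 31, 2006: 269 days → £152,500 × 3.5% × 269/365 = £3,933.6644
Total = £5,818.8151

£5,818.82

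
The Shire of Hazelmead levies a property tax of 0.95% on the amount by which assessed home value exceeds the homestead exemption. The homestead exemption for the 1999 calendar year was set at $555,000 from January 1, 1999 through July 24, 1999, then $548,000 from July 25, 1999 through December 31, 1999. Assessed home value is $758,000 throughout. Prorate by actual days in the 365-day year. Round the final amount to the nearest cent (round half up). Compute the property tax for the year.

$1,957.65

January 1 – July 24, 1999: 205 days, exemption $555,000 → ($758,000 − $555,000) × 0.95% × 205/365 = $1,083.1301
July 25 – December 31, 1999: 160 days, exemption $548,000 → ($758,000 − $548,000) × 0.95% × 160/365 = $874.5205
Total = $1,957.6507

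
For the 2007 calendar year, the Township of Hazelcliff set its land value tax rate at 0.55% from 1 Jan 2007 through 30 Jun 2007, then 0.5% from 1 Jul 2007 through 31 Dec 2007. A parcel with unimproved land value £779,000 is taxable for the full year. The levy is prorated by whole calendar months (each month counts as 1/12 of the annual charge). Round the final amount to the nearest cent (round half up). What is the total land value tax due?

£4,089.75

1 Jan – 30 Jun 2007: 6 months at 0.55% → £779,000 × 0.55% × 6/12 = £2,142.2500
1 Jul – 31 Dec 2007: 6 months at 0.5% → £779,000 × 0.5% × 6/12 = £1,947.5000
Total = £4,089.7500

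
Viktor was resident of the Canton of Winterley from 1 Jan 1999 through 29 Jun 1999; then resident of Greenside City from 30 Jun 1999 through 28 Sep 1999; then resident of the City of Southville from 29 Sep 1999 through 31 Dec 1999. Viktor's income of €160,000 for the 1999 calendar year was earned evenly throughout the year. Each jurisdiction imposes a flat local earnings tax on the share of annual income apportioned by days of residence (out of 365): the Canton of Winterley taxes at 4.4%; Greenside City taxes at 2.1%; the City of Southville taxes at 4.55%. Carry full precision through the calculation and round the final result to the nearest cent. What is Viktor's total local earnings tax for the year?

The Canton of Winterley, 1 Jan – 29 Jun 1999: 180 days → €160,000 × 4.4% × 180/365 = €3,471.7808
Greenside City, 30 Jun – 28 Sep 1999: 91 days → €160,000 × 2.1% × 91/365 = €837.6986
The City of Southville, 29 Sep – 31 Dec 1999: 94 days → €160,000 × 4.55% × 94/365 = €1,874.8493
Total = €6,184.3288

€6,184.33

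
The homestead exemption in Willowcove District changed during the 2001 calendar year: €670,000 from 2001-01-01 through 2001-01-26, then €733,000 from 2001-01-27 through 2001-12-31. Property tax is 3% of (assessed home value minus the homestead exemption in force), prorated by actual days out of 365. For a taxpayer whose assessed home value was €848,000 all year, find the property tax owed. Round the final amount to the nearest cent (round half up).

2001-01-01 to 2001-01-26: 26 days, exemption €670,000 → (€848,000 − €670,000) × 3% × 26/365 = €380.3836
2001-01-27 to 2001-12-31: 339 days, exemption €733,000 → (€848,000 − €733,000) × 3% × 339/365 = €3,204.2466
Total = €3,584.6301

€3,584.63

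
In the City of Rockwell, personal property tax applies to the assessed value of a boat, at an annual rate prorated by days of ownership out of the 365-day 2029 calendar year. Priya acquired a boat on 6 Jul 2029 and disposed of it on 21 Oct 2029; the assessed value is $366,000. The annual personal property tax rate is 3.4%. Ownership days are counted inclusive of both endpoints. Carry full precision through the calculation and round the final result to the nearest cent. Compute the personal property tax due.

Days held (6 Jul – 21 Oct 2029): 108 out of 365
Tax = $366,000 × 3.4% × 108/365 = $3,682.0603

$3,682.06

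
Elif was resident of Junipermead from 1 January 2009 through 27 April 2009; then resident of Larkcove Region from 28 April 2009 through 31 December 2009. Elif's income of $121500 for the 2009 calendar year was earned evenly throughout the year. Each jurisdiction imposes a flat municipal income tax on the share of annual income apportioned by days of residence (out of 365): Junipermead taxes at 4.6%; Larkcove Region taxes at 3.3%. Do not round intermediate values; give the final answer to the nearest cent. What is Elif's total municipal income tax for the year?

Junipermead, 1 January – 27 April 2009: 117 days → $121500 × 4.6% × 117/365 = $1791.5425
Larkcove Region, 28 April – 31 December 2009: 248 days → $121500 × 3.3% × 248/365 = $2724.2630
Total = $4515.8055

$4515.81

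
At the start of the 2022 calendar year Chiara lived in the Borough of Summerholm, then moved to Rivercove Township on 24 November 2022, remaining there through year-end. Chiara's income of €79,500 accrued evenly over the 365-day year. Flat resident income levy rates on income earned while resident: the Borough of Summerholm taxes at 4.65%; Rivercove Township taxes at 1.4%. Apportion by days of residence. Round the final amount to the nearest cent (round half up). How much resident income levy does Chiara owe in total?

€3,427.76

The Borough of Summerholm, 1 January – 23 November 2022: 327 days → €79,500 × 4.65% × 327/365 = €3,311.8829
Rivercove Township, 24 November – 31 December 2022: 38 days → €79,500 × 1.4% × 38/365 = €115.8740
Total = €3,427.7568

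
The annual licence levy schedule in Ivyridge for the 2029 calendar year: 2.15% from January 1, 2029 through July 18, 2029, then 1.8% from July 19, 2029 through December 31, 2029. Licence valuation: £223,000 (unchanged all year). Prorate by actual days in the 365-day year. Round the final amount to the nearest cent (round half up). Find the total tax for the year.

£4,439.53

January 1 – July 18, 2029: 199 days at 2.15% → £223,000 × 2.15% × 199/365 = £2,613.9877
July 19 – December 31, 2029: 166 days at 1.8% → £223,000 × 1.8% × 166/365 = £1,825.5452
Total = £4,439.5329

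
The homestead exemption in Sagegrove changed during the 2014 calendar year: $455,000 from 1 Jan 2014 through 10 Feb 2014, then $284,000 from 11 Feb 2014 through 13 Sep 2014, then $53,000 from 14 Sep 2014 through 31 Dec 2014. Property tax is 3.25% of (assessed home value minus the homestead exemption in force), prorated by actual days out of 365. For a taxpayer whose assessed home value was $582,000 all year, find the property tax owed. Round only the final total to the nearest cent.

1 Jan – 10 Feb 2014: 41 days, exemption $455,000 → ($582,000 − $455,000) × 3.25% × 41/365 = $463.6370
11 Feb – 13 Sep 2014: 215 days, exemption $284,000 → ($582,000 − $284,000) × 3.25% × 215/365 = $5,704.8630
14 Sep – 31 Dec 2014: 109 days, exemption $53,000 → ($582,000 − $53,000) × 3.25% × 109/365 = $5,134.1986
Total = $11,302.6986

$11,302.70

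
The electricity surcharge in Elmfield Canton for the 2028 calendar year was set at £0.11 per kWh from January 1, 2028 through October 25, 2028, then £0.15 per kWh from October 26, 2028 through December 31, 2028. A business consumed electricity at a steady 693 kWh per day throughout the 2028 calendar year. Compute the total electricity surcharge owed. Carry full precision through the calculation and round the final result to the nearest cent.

January 1 – October 25, 2028: 299 days × 693 kWh/day = 207,207 kWh at £0.11/kWh → £22,792.77
October 26 – December 31, 2028: 67 days × 693 kWh/day = 46,431 kWh at £0.15/kWh → £6,964.65

£29,757.42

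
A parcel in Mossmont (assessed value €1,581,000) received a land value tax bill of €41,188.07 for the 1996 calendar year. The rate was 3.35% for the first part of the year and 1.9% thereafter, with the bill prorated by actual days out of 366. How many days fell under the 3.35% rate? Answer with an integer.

Let d = days at the first rate; then 366 − d days at the second rate.
€1,581,000 × [3.35%·d + 1.9%·(366−d)] / 366 = €41,188.07
Solving gives d = 178, so the new rate took effect on June 27, 1996.

178 days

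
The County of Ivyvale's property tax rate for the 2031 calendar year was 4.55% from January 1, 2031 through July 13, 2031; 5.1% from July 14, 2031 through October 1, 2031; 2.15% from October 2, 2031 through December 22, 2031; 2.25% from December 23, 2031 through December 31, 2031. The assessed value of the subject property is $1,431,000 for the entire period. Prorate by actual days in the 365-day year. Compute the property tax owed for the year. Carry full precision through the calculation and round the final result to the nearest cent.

January 1 – July 13, 2031: 194 days at 4.55% → $1,431,000 × 4.55% × 194/365 = $34,606.6767
July 14 – October 1, 2031: 80 days at 5.1% → $1,431,000 × 5.1% × 80/365 = $15,995.8356
October 2 – December 22, 2031: 82 days at 2.15% → $1,431,000 × 2.15% × 82/365 = $6,911.9260
December 23 – December 31, 2031: 9 days at 2.25% → $1,431,000 × 2.25% × 9/365 = $793.9110
Total = $58,308.3493

$58,308.35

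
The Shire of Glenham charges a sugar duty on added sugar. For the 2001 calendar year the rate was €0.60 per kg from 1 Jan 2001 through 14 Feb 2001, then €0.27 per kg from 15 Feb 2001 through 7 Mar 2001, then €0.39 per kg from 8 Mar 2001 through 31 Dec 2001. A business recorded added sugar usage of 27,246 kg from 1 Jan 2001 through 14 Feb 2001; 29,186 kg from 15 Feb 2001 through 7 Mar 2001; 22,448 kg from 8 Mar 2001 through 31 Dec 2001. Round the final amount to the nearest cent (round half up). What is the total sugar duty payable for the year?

€32,982.54

1 Jan – 14 Feb 2001: 27,246 kg at €0.60/kg → €16,347.60
15 Feb – 7 Mar 2001: 29,186 kg at €0.27/kg → €7,880.22
8 Mar – 31 Dec 2001: 22,448 kg at €0.39/kg → €8,754.72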